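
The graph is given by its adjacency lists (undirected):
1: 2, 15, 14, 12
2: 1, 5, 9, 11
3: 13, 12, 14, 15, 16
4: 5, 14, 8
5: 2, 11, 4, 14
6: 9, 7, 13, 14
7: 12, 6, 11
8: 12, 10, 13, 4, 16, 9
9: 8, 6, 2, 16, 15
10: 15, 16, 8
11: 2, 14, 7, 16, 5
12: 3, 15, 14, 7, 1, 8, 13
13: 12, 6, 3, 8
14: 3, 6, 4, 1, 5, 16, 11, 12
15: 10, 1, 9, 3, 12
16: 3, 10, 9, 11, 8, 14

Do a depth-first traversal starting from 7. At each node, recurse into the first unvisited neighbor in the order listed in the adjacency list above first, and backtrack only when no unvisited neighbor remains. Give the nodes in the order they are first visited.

7 → 12 → 3 → 13 → 6 → 9 → 8 → 10 → 15 → 1 → 2 → 5 → 11 → 14 → 4 → 16

Visit 7
7 → 12
12 → 3
3 → 13
13 → 6
6 → 9
9 → 8
8 → 10
10 → 15
15 → 1
1 → 2
2 → 5
5 → 11
11 → 14
14 → 4
14 → 16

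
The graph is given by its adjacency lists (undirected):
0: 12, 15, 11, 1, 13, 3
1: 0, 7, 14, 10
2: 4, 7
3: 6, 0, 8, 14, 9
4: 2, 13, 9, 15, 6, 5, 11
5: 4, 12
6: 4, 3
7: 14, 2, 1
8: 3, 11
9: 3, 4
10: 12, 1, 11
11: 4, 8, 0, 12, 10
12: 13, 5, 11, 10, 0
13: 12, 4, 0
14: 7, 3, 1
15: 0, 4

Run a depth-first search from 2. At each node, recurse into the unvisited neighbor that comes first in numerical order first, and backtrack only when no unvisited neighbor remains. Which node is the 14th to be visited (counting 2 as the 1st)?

Visit 2
2 → 4
4 → 5
5 → 12
12 → 0
0 → 1
1 → 7
7 → 14
14 → 3
3 → 6
3 → 8
8 → 11
11 → 10
3 → 9
0 → 13
0 → 15

Visit order: 2, 4, 5, 12, 0, 1, 7, 14, 3, 6, 8, 11, 10, 9, 13, 15

9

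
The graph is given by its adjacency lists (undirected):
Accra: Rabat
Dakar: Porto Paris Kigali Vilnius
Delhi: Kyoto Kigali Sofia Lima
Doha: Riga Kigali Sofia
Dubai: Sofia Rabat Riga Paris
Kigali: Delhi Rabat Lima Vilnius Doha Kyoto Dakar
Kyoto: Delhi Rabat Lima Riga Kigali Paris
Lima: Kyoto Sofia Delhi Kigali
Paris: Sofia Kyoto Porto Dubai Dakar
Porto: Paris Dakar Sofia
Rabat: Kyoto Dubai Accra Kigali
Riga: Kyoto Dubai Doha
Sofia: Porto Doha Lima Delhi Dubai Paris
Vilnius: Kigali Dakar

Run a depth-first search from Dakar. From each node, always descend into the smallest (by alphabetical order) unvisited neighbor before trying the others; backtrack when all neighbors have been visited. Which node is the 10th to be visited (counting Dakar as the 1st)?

Paris

Visit Dakar
Dakar → Kigali
Kigali → Delhi
Delhi → Kyoto
Kyoto → Lima
Lima → Sofia
Sofia → Doha
Doha → Riga
Riga → Dubai
Dubai → Paris
Paris → Porto
Dubai → Rabat
Rabat → Accra
Kigali → Vilnius

Visit order: Dakar, Kigali, Delhi, Kyoto, Lima, Sofia, Doha, Riga, Dubai, Paris, Porto, Rabat, Accra, Vilnius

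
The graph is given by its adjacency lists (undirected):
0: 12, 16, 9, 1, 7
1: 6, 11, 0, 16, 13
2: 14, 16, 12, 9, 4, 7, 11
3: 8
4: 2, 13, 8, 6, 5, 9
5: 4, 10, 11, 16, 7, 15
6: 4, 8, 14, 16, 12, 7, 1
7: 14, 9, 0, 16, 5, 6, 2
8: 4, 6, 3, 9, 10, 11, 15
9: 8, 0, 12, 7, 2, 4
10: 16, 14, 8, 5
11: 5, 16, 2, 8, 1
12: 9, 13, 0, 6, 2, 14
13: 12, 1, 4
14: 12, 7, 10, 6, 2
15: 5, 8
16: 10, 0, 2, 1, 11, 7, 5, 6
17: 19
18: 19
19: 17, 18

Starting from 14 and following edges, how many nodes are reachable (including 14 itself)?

17

BFS from 14 visits: 14, 12, 10, 7, 6, 2, 13, 9, 0, 16, 8, 5, 4, 1, 11, 15, 3
Reachable nodes: 17 of 20 total.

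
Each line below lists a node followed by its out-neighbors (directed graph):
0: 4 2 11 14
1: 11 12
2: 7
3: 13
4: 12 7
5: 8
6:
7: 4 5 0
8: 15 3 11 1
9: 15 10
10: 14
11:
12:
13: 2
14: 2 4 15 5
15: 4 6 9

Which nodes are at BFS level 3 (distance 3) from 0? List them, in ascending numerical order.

6, 8, 9

Level 0: 0
Level 1: 2, 4, 11, 14
Level 2: 5, 7, 12, 15
Level 3: 6, 8, 9
Level 4: 1, 3, 10
Level 5: 13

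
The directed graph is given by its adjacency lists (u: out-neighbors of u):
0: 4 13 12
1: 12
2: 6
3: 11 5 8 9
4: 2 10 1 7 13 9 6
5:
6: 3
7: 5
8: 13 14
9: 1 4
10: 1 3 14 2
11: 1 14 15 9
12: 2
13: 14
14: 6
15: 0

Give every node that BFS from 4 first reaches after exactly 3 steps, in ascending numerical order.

8, 11

Level 0: 4
Level 1: 1, 2, 6, 7, 9, 10, 13
Level 2: 3, 5, 12, 14
Level 3: 8, 11
Level 4: 15
Level 5: 0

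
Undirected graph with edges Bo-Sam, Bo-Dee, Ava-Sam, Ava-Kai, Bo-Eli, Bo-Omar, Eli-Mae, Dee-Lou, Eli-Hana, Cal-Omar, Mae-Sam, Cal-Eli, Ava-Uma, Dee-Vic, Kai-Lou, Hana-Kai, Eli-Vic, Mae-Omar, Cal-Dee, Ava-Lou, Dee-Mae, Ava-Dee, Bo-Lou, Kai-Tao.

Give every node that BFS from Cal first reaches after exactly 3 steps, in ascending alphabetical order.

Level 0: Cal
Level 1: Dee, Eli, Omar
Level 2: Ava, Bo, Hana, Lou, Mae, Vic
Level 3: Kai, Sam, Uma
Level 4: Tao

Kai, Sam, Uma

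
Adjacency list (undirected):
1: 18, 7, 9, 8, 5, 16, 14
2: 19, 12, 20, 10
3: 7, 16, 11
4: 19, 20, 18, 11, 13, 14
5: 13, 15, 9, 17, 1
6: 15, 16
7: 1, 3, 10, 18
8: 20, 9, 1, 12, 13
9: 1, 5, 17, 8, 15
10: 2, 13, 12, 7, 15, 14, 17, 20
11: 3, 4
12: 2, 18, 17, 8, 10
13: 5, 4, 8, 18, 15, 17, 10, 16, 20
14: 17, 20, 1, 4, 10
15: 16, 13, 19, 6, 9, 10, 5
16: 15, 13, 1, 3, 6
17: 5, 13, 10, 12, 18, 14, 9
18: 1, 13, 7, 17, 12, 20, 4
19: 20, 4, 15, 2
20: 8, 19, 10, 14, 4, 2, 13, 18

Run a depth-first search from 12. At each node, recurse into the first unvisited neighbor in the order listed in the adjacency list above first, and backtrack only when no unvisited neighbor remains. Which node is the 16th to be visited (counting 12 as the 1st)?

Visit 12
12 → 2
2 → 19
19 → 20
20 → 8
8 → 9
9 → 1
1 → 18
18 → 13
13 → 5
5 → 15
15 → 16
16 → 3
3 → 7
7 → 10
10 → 14
14 → 17
14 → 4
4 → 11
16 → 6

Visit order: 12, 2, 19, 20, 8, 9, 1, 18, 13, 5, 15, 16, 3, 7, 10, 14, 17, 4, 11, 6

14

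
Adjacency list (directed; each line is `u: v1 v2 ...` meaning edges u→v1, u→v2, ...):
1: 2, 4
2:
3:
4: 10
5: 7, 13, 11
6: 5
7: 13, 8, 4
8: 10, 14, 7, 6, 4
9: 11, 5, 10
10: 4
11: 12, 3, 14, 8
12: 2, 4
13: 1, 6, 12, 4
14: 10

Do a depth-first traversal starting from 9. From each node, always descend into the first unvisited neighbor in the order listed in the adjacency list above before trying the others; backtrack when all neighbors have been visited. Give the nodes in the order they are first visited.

Visit 9
9 → 11
11 → 12
12 → 2
12 → 4
4 → 10
11 → 3
11 → 14
11 → 8
8 → 7
7 → 13
13 → 1
13 → 6
6 → 5

9, 11, 12, 2, 4, 10, 3, 14, 8, 7, 13, 1, 6, 5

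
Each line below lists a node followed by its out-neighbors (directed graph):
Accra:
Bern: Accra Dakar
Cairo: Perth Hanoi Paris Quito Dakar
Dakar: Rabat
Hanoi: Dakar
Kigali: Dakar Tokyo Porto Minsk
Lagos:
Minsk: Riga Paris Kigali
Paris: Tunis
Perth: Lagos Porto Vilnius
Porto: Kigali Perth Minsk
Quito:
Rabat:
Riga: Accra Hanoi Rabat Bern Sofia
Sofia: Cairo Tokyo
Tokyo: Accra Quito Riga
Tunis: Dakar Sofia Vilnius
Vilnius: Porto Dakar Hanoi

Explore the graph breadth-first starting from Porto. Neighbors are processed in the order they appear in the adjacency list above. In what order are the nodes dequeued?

Porto Kigali Perth Minsk Dakar Tokyo Lagos Vilnius Riga Paris Rabat Accra Quito Hanoi Bern Sofia Tunis Cairo

Visit Porto; enqueue Kigali, Perth, Minsk → queue [Kigali, Perth, Minsk]
Visit Kigali; enqueue Dakar, Tokyo → queue [Perth, Minsk, Dakar, Tokyo]
Visit Perth; enqueue Lagos, Vilnius → queue [Minsk, Dakar, Tokyo, Lagos, Vilnius]
Visit Minsk; enqueue Riga, Paris → queue [Dakar, Tokyo, Lagos, Vilnius, Riga, Paris]
Visit Dakar; enqueue Rabat → queue [Tokyo, Lagos, Vilnius, Riga, Paris, Rabat]
Visit Tokyo; enqueue Accra, Quito → queue [Lagos, Vilnius, Riga, Paris, Rabat, Accra, Quito]
Visit Lagos → queue [Vilnius, Riga, Paris, Rabat, Accra, Quito]
Visit Vilnius; enqueue Hanoi → queue [Riga, Paris, Rabat, Accra, Quito, Hanoi]
Visit Riga; enqueue Bern, Sofia → queue [Paris, Rabat, Accra, Quito, Hanoi, Bern, Sofia]
Visit Paris; enqueue Tunis → queue [Rabat, Accra, Quito, Hanoi, Bern, Sofia, Tunis]
Visit Rabat → queue [Accra, Quito, Hanoi, Bern, Sofia, Tunis]
Visit Accra → queue [Quito, Hanoi, Bern, Sofia, Tunis]
Visit Quito → queue [Hanoi, Bern, Sofia, Tunis]
Visit Hanoi → queue [Bern, Sofia, Tunis]
Visit Bern → queue [Sofia, Tunis]
Visit Sofia; enqueue Cairo → queue [Tunis, Cairo]
Visit Tunis → queue [Cairo]
Visit Cairo → queue []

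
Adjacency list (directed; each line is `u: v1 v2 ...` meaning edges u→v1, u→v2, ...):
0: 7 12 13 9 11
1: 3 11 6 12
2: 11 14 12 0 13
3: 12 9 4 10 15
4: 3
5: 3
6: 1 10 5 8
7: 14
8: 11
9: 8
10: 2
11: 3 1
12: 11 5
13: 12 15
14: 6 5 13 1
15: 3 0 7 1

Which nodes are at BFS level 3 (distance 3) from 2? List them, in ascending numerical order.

Level 0: 2
Level 1: 0, 11, 12, 13, 14
Level 2: 1, 3, 5, 6, 7, 9, 15
Level 3: 4, 8, 10

4, 8, 10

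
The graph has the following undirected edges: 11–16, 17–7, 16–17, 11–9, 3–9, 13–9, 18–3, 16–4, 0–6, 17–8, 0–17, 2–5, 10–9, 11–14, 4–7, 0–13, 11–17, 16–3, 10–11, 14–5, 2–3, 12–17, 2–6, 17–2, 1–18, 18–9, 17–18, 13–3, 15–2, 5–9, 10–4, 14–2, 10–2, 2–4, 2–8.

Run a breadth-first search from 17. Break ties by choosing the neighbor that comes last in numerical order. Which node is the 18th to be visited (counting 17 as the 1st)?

Visit 17; enqueue 18, 16, 12, 11, 8, 7, 2, 0 → queue [18, 16, 12, 11, 8, 7, 2, 0]
Visit 18; enqueue 9, 3, 1 → queue [16, 12, 11, 8, 7, 2, 0, 9, 3, 1]
Visit 16; enqueue 4 → queue [12, 11, 8, 7, 2, 0, 9, 3, 1, 4]
Visit 12 → queue [11, 8, 7, 2, 0, 9, 3, 1, 4]
Visit 11; enqueue 14, 10 → queue [8, 7, 2, 0, 9, 3, 1, 4, 14, 10]
Visit 8 → queue [7, 2, 0, 9, 3, 1, 4, 14, 10]
Visit 7 → queue [2, 0, 9, 3, 1, 4, 14, 10]
Visit 2; enqueue 15, 6, 5 → queue [0, 9, 3, 1, 4, 14, 10, 15, 6, 5]
Visit 0; enqueue 13 → queue [9, 3, 1, 4, 14, 10, 15, 6, 5, 13]
Visit 9 → queue [3, 1, 4, 14, 10, 15, 6, 5, 13]
Visit 3 → queue [1, 4, 14, 10, 15, 6, 5, 13]
Visit 1 → queue [4, 14, 10, 15, 6, 5, 13]
Visit 4 → queue [14, 10, 15, 6, 5, 13]
Visit 14 → queue [10, 15, 6, 5, 13]
Visit 10 → queue [15, 6, 5, 13]
Visit 15 → queue [6, 5, 13]
Visit 6 → queue [5, 13]
Visit 5 → queue [13]
Visit 13 → queue []

Visit order: 17, 18, 16, 12, 11, 8, 7, 2, 0, 9, 3, 1, 4, 14, 10, 15, 6, 5, 13

5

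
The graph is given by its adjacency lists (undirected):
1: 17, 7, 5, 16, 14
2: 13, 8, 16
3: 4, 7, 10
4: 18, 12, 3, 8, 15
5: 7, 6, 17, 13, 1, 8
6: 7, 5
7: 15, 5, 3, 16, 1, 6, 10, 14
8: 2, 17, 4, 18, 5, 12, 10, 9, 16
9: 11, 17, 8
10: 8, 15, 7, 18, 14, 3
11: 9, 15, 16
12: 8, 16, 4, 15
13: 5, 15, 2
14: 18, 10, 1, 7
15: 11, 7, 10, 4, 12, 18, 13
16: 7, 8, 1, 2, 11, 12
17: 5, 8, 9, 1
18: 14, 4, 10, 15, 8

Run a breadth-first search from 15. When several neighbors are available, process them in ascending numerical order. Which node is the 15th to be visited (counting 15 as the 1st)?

16

Visit 15; enqueue 4, 7, 10, 11, 12, 13, 18 → queue [4, 7, 10, 11, 12, 13, 18]
Visit 4; enqueue 3, 8 → queue [7, 10, 11, 12, 13, 18, 3, 8]
Visit 7; enqueue 1, 5, 6, 14, 16 → queue [10, 11, 12, 13, 18, 3, 8, 1, 5, 6, 14, 16]
Visit 10 → queue [11, 12, 13, 18, 3, 8, 1, 5, 6, 14, 16]
Visit 11; enqueue 9 → queue [12, 13, 18, 3, 8, 1, 5, 6, 14, 16, 9]
Visit 12 → queue [13, 18, 3, 8, 1, 5, 6, 14, 16, 9]
Visit 13; enqueue 2 → queue [18, 3, 8, 1, 5, 6, 14, 16, 9, 2]
Visit 18 → queue [3, 8, 1, 5, 6, 14, 16, 9, 2]
Visit 3 → queue [8, 1, 5, 6, 14, 16, 9, 2]
Visit 8; enqueue 17 → queue [1, 5, 6, 14, 16, 9, 2, 17]
Visit 1 → queue [5, 6, 14, 16, 9, 2, 17]
Visit 5 → queue [6, 14, 16, 9, 2, 17]
Visit 6 → queue [14, 16, 9, 2, 17]
Visit 14 → queue [16, 9, 2, 17]
Visit 16 → queue [9, 2, 17]
Visit 9 → queue [2, 17]
Visit 2 → queue [17]
Visit 17 → queue []

Visit order: 15, 4, 7, 10, 11, 12, 13, 18, 3, 8, 1, 5, 6, 14, 16, 9, 2, 17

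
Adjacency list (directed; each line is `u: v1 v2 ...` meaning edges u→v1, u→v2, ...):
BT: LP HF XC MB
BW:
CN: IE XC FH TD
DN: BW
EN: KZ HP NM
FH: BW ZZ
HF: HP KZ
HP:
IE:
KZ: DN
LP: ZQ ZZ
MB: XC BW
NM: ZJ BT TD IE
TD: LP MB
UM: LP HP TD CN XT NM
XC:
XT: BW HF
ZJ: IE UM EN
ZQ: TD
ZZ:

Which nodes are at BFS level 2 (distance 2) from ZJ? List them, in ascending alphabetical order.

CN, HP, KZ, LP, NM, TD, XT

Level 0: ZJ
Level 1: EN, IE, UM
Level 2: CN, HP, KZ, LP, NM, TD, XT
Level 3: BT, BW, DN, FH, HF, MB, XC, ZQ, ZZ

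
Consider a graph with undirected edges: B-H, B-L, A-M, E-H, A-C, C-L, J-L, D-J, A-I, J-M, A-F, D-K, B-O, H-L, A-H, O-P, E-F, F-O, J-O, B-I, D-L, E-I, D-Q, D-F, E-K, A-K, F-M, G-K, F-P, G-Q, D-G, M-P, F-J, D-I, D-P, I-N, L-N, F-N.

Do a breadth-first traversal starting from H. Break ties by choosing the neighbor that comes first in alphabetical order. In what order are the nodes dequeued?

H, A, B, E, L, C, F, I, K, M, O, D, J, N, P, G, Q

Visit H; enqueue A, B, E, L → queue [A, B, E, L]
Visit A; enqueue C, F, I, K, M → queue [B, E, L, C, F, I, K, M]
Visit B; enqueue O → queue [E, L, C, F, I, K, M, O]
Visit E → queue [L, C, F, I, K, M, O]
Visit L; enqueue D, J, N → queue [C, F, I, K, M, O, D, J, N]
Visit C → queue [F, I, K, M, O, D, J, N]
Visit F; enqueue P → queue [I, K, M, O, D, J, N, P]
Visit I → queue [K, M, O, D, J, N, P]
Visit K; enqueue G → queue [M, O, D, J, N, P, G]
Visit M → queue [O, D, J, N, P, G]
Visit O → queue [D, J, N, P, G]
Visit D; enqueue Q → queue [J, N, P, G, Q]
Visit J → queue [N, P, G, Q]
Visit N → queue [P, G, Q]
Visit P → queue [G, Q]
Visit G → queue [Q]
Visit Q → queue []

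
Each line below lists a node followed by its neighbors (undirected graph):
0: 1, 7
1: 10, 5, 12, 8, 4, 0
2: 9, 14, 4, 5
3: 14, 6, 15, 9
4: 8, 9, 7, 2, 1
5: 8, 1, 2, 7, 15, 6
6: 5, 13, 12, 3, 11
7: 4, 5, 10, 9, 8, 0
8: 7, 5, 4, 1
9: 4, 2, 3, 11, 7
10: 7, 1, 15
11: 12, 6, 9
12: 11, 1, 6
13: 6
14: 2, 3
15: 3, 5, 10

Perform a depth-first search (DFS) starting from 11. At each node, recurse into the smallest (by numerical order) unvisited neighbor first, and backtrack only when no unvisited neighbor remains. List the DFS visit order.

Visit 11
11 → 6
6 → 3
3 → 9
9 → 2
2 → 4
4 → 1
1 → 0
0 → 7
7 → 5
5 → 8
5 → 15
15 → 10
1 → 12
2 → 14
6 → 13

11, 6, 3, 9, 2, 4, 1, 0, 7, 5, 8, 15, 10, 12, 14, 13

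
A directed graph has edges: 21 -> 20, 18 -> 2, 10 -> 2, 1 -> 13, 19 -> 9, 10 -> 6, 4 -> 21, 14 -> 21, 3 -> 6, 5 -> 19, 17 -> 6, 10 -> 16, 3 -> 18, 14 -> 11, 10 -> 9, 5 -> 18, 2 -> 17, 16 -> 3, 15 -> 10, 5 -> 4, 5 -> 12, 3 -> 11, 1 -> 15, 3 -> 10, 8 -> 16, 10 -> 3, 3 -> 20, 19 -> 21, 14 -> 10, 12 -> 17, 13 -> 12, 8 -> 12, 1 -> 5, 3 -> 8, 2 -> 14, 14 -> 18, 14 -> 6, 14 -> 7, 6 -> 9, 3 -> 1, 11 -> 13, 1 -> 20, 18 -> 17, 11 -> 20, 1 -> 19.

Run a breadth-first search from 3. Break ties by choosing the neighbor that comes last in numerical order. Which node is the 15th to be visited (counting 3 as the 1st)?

Visit 3; enqueue 20, 18, 11, 10, 8, 6, 1 → queue [20, 18, 11, 10, 8, 6, 1]
Visit 20 → queue [18, 11, 10, 8, 6, 1]
Visit 18; enqueue 17, 2 → queue [11, 10, 8, 6, 1, 17, 2]
Visit 11; enqueue 13 → queue [10, 8, 6, 1, 17, 2, 13]
Visit 10; enqueue 16, 9 → queue [8, 6, 1, 17, 2, 13, 16, 9]
Visit 8; enqueue 12 → queue [6, 1, 17, 2, 13, 16, 9, 12]
Visit 6 → queue [1, 17, 2, 13, 16, 9, 12]
Visit 1; enqueue 19, 15, 5 → queue [17, 2, 13, 16, 9, 12, 19, 15, 5]
Visit 17 → queue [2, 13, 16, 9, 12, 19, 15, 5]
Visit 2; enqueue 14 → queue [13, 16, 9, 12, 19, 15, 5, 14]
Visit 13 → queue [16, 9, 12, 19, 15, 5, 14]
Visit 16 → queue [9, 12, 19, 15, 5, 14]
Visit 9 → queue [12, 19, 15, 5, 14]
Visit 12 → queue [19, 15, 5, 14]
Visit 19; enqueue 21 → queue [15, 5, 14, 21]
Visit 15 → queue [5, 14, 21]
Visit 5; enqueue 4 → queue [14, 21, 4]
Visit 14; enqueue 7 → queue [21, 4, 7]
Visit 21 → queue [4, 7]
Visit 4 → queue [7]
Visit 7 → queue []

Visit order: 3, 20, 18, 11, 10, 8, 6, 1, 17, 2, 13, 16, 9, 12, 19, 15, 5, 14, 21, 4, 7

19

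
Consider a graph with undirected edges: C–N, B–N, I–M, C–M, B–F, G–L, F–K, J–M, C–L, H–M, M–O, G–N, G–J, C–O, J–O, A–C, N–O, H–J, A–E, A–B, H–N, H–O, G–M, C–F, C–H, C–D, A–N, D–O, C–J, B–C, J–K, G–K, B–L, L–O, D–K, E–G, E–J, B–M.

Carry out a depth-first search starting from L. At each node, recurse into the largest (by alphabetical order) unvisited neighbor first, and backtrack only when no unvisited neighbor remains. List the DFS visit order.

Visit L
L → O
O → N
N → H
H → M
M → J
J → K
K → G
G → E
E → A
A → C
C → F
F → B
C → D
M → I

L, O, N, H, M, J, K, G, E, A, C, F, B, D, I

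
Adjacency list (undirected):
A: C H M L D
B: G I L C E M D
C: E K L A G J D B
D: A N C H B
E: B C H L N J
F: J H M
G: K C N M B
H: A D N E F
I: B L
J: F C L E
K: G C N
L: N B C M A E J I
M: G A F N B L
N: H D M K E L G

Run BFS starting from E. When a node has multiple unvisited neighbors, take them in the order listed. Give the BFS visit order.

E → B → C → H → L → N → J → G → I → M → D → K → A → F

Visit E; enqueue B, C, H, L, N, J → queue [B, C, H, L, N, J]
Visit B; enqueue G, I, M, D → queue [C, H, L, N, J, G, I, M, D]
Visit C; enqueue K, A → queue [H, L, N, J, G, I, M, D, K, A]
Visit H; enqueue F → queue [L, N, J, G, I, M, D, K, A, F]
Visit L → queue [N, J, G, I, M, D, K, A, F]
Visit N → queue [J, G, I, M, D, K, A, F]
Visit J → queue [G, I, M, D, K, A, F]
Visit G → queue [I, M, D, K, A, F]
Visit I → queue [M, D, K, A, F]
Visit M → queue [D, K, A, F]
Visit D → queue [K, A, F]
Visit K → queue [A, F]
Visit A → queue [F]
Visit F → queue []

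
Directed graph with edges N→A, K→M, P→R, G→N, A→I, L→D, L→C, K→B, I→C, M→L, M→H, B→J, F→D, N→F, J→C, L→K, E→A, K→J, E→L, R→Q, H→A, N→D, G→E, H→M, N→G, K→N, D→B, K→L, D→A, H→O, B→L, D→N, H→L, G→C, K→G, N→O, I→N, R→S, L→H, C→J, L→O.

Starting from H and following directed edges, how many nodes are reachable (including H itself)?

15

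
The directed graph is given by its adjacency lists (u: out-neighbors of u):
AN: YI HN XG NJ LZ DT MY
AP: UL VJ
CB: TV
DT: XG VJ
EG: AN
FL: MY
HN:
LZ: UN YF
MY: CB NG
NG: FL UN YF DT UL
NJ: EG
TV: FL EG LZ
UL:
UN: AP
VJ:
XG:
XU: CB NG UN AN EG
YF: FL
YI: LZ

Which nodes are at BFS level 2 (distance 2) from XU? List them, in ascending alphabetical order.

Level 0: XU
Level 1: AN, CB, EG, NG, UN
Level 2: AP, DT, FL, HN, LZ, MY, NJ, TV, UL, XG, YF, YI
Level 3: VJ

AP, DT, FL, HN, LZ, MY, NJ, TV, UL, XG, YF, YI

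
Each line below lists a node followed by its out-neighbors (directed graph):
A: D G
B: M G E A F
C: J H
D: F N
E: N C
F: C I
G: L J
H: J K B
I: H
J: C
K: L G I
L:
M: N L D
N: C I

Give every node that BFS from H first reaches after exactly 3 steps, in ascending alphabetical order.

Level 0: H
Level 1: B, J, K
Level 2: A, C, E, F, G, I, L, M
Level 3: D, N

D, N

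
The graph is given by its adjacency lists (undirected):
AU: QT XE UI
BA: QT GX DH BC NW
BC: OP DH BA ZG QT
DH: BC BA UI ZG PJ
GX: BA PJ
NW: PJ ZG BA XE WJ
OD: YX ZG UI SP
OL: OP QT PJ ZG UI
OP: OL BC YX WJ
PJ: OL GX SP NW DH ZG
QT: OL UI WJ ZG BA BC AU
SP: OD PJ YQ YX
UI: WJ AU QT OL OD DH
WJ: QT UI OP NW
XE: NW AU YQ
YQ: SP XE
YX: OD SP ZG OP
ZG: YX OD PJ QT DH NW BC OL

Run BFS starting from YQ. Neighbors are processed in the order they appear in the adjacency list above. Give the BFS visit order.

Visit YQ; enqueue SP, XE → queue [SP, XE]
Visit SP; enqueue OD, PJ, YX → queue [XE, OD, PJ, YX]
Visit XE; enqueue NW, AU → queue [OD, PJ, YX, NW, AU]
Visit OD; enqueue ZG, UI → queue [PJ, YX, NW, AU, ZG, UI]
Visit PJ; enqueue OL, GX, DH → queue [YX, NW, AU, ZG, UI, OL, GX, DH]
Visit YX; enqueue OP → queue [NW, AU, ZG, UI, OL, GX, DH, OP]
Visit NW; enqueue BA, WJ → queue [AU, ZG, UI, OL, GX, DH, OP, BA, WJ]
Visit AU; enqueue QT → queue [ZG, UI, OL, GX, DH, OP, BA, WJ, QT]
Visit ZG; enqueue BC → queue [UI, OL, GX, DH, OP, BA, WJ, QT, BC]
Visit UI → queue [OL, GX, DH, OP, BA, WJ, QT, BC]
Visit OL → queue [GX, DH, OP, BA, WJ, QT, BC]
Visit GX → queue [DH, OP, BA, WJ, QT, BC]
Visit DH → queue [OP, BA, WJ, QT, BC]
Visit OP → queue [BA, WJ, QT, BC]
Visit BA → queue [WJ, QT, BC]
Visit WJ → queue [QT, BC]
Visit QT → queue [BC]
Visit BC → queue []

YQ SP XE OD PJ YX NW AU ZG UI OL GX DH OP BA WJ QT BC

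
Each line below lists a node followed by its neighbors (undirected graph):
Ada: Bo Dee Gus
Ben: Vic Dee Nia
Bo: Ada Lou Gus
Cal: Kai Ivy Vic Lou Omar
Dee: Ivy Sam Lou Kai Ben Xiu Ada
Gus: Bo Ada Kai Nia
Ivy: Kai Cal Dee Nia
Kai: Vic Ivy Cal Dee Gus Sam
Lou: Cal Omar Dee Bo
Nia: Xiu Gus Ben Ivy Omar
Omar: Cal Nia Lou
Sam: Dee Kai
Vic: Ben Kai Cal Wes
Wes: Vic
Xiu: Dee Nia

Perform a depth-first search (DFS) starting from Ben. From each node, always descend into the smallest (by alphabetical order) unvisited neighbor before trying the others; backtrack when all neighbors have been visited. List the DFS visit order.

Visit Ben
Ben → Dee
Dee → Ada
Ada → Bo
Bo → Gus
Gus → Kai
Kai → Cal
Cal → Ivy
Ivy → Nia
Nia → Omar
Omar → Lou
Nia → Xiu
Cal → Vic
Vic → Wes
Kai → Sam

Ben, Dee, Ada, Bo, Gus, Kai, Cal, Ivy, Nia, Omar, Lou, Xiu, Vic, Wes, Sam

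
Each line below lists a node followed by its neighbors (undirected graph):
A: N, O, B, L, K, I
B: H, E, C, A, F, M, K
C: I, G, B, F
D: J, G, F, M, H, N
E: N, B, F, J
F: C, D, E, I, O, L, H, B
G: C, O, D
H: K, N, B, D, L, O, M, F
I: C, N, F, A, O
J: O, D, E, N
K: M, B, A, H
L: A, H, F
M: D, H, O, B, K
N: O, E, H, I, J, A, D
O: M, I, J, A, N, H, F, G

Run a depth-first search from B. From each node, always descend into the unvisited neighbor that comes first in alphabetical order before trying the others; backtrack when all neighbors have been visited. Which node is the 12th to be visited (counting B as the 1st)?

L

Visit B
B → A
A → I
I → C
C → F
F → D
D → G
G → O
O → H
H → K
K → M
H → L
H → N
N → E
E → J

Visit order: B, A, I, C, F, D, G, O, H, K, M, L, N, E, J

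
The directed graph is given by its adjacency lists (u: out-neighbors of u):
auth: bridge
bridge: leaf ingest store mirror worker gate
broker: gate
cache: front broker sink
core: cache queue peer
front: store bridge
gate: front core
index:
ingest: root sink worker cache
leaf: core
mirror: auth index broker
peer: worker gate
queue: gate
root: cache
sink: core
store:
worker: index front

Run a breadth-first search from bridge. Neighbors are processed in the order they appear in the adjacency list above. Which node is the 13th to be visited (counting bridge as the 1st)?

Visit bridge; enqueue leaf, ingest, store, mirror, worker, gate → queue [leaf, ingest, store, mirror, worker, gate]
Visit leaf; enqueue core → queue [ingest, store, mirror, worker, gate, core]
Visit ingest; enqueue root, sink, cache → queue [store, mirror, worker, gate, core, root, sink, cache]
Visit store → queue [mirror, worker, gate, core, root, sink, cache]
Visit mirror; enqueue auth, index, broker → queue [worker, gate, core, root, sink, cache, auth, index, broker]
Visit worker; enqueue front → queue [gate, core, root, sink, cache, auth, index, broker, front]
Visit gate → queue [core, root, sink, cache, auth, index, broker, front]
Visit core; enqueue queue, peer → queue [root, sink, cache, auth, index, broker, front, queue, peer]
Visit root → queue [sink, cache, auth, index, broker, front, queue, peer]
Visit sink → queue [cache, auth, index, broker, front, queue, peer]
Visit cache → queue [auth, index, broker, front, queue, peer]
Visit auth → queue [index, broker, front, queue, peer]
Visit index → queue [broker, front, queue, peer]
Visit broker → queue [front, queue, peer]
Visit front → queue [queue, peer]
Visit queue → queue [peer]
Visit peer → queue []

Visit order: bridge, leaf, ingest, store, mirror, worker, gate, core, root, sink, cache, auth, index, broker, front, queue, peer

index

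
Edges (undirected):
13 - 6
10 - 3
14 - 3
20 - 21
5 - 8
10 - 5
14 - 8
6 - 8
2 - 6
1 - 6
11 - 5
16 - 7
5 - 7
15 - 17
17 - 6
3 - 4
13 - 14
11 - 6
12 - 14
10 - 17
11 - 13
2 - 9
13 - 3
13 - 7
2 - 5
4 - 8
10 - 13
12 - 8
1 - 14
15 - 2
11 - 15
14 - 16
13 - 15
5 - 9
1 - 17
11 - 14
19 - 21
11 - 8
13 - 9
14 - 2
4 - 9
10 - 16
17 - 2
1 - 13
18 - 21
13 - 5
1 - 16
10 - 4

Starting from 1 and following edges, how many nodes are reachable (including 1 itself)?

BFS from 1 visits: 1, 17, 16, 14, 13, 6, 15, 10, 2, 7, 12, 11, 8, 3, 9, 5, 4
Reachable nodes: 17 of 21 total.

17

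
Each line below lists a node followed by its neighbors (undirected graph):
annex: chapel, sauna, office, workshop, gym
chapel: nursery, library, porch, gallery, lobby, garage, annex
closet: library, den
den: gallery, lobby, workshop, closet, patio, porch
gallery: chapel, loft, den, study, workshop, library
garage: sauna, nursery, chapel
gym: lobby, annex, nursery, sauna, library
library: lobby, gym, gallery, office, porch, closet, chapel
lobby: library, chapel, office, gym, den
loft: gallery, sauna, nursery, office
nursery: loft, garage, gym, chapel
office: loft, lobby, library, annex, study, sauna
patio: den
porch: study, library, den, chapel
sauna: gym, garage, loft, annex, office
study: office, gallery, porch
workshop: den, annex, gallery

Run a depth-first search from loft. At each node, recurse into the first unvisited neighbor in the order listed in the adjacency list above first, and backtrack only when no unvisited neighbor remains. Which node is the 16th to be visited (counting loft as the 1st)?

porch

Visit loft
loft → gallery
gallery → chapel
chapel → nursery
nursery → garage
garage → sauna
sauna → gym
gym → lobby
lobby → library
library → office
office → annex
annex → workshop
workshop → den
den → closet
den → patio
den → porch
porch → study

Visit order: loft, gallery, chapel, nursery, garage, sauna, gym, lobby, library, office, annex, workshop, den, closet, patio, porch, study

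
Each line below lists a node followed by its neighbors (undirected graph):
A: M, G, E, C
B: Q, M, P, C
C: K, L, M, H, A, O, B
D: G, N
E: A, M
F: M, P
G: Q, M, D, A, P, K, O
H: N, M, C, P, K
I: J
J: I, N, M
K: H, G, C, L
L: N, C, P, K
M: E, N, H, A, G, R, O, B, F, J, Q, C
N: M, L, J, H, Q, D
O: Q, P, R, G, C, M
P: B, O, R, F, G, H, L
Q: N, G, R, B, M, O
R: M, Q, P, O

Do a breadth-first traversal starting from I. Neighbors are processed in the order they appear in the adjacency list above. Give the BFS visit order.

I, J, N, M, L, H, Q, D, E, A, G, R, O, B, F, C, P, K

Visit I; enqueue J → queue [J]
Visit J; enqueue N, M → queue [N, M]
Visit N; enqueue L, H, Q, D → queue [M, L, H, Q, D]
Visit M; enqueue E, A, G, R, O, B, F, C → queue [L, H, Q, D, E, A, G, R, O, B, F, C]
Visit L; enqueue P, K → queue [H, Q, D, E, A, G, R, O, B, F, C, P, K]
Visit H → queue [Q, D, E, A, G, R, O, B, F, C, P, K]
Visit Q → queue [D, E, A, G, R, O, B, F, C, P, K]
Visit D → queue [E, A, G, R, O, B, F, C, P, K]
Visit E → queue [A, G, R, O, B, F, C, P, K]
Visit A → queue [G, R, O, B, F, C, P, K]
Visit G → queue [R, O, B, F, C, P, K]
Visit R → queue [O, B, F, C, P, K]
Visit O → queue [B, F, C, P, K]
Visit B → queue [F, C, P, K]
Visit F → queue [C, P, K]
Visit C → queue [P, K]
Visit P → queue [K]
Visit K → queue []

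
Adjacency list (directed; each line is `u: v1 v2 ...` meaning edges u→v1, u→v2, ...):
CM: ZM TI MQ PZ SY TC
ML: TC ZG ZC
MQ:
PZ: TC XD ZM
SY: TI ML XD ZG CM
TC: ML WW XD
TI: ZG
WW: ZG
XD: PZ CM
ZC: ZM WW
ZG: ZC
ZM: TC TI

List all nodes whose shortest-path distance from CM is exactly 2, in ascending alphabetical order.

ML, WW, XD, ZG

Level 0: CM
Level 1: MQ, PZ, SY, TC, TI, ZM
Level 2: ML, WW, XD, ZG
Level 3: ZC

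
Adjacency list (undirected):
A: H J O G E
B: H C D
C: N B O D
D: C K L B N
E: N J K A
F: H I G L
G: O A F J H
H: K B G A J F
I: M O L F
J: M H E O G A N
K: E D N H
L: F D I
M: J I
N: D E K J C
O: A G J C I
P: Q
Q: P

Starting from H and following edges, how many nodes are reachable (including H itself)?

BFS from H visits: H, A, B, F, G, J, K, E, O, C, D, I, L, M, N
Reachable nodes: 15 of 17 total.

15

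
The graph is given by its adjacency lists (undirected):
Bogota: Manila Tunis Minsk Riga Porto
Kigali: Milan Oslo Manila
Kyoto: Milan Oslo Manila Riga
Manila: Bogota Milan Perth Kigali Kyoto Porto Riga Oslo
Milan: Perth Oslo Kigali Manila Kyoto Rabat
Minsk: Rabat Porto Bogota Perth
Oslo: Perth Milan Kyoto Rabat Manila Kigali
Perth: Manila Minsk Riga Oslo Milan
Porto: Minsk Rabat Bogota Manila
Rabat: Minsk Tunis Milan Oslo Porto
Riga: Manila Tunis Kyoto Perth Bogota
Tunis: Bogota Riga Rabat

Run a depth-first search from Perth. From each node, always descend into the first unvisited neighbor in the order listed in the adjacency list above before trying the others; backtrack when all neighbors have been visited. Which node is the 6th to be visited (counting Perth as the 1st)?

Kyoto

Visit Perth
Perth → Manila
Manila → Bogota
Bogota → Tunis
Tunis → Riga
Riga → Kyoto
Kyoto → Milan
Milan → Oslo
Oslo → Rabat
Rabat → Minsk
Minsk → Porto
Oslo → Kigali

Visit order: Perth, Manila, Bogota, Tunis, Riga, Kyoto, Milan, Oslo, Rabat, Minsk, Porto, Kigali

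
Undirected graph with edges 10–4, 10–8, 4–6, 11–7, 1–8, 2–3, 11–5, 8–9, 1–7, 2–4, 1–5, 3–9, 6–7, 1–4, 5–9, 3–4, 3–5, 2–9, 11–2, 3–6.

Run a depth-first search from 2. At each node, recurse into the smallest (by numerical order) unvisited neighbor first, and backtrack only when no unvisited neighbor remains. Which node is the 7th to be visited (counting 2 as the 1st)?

Visit 2
2 → 3
3 → 4
4 → 1
1 → 5
5 → 9
9 → 8
8 → 10
5 → 11
11 → 7
7 → 6

Visit order: 2, 3, 4, 1, 5, 9, 8, 10, 11, 7, 6

8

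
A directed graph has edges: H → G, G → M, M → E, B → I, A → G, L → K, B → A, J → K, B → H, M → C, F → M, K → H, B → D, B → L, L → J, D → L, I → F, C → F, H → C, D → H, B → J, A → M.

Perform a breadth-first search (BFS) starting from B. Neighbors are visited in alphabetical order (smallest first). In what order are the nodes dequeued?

B, A, D, H, I, J, L, G, M, C, F, K, E

Visit B; enqueue A, D, H, I, J, L → queue [A, D, H, I, J, L]
Visit A; enqueue G, M → queue [D, H, I, J, L, G, M]
Visit D → queue [H, I, J, L, G, M]
Visit H; enqueue C → queue [I, J, L, G, M, C]
Visit I; enqueue F → queue [J, L, G, M, C, F]
Visit J; enqueue K → queue [L, G, M, C, F, K]
Visit L → queue [G, M, C, F, K]
Visit G → queue [M, C, F, K]
Visit M; enqueue E → queue [C, F, K, E]
Visit C → queue [F, K, E]
Visit F → queue [K, E]
Visit K → queue [E]
Visit E → queue []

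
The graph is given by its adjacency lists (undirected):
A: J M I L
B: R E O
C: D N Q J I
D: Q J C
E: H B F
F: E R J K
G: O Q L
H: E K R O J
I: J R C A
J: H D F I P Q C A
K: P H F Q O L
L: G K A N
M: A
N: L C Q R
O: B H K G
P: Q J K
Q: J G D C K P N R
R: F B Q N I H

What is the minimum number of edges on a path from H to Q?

2

Level 0: H
Level 1: E, J, K, O, R
Level 2: A, B, C, D, F, G, I, L, N, P, Q
Level 3: M
Q first appears at level 2.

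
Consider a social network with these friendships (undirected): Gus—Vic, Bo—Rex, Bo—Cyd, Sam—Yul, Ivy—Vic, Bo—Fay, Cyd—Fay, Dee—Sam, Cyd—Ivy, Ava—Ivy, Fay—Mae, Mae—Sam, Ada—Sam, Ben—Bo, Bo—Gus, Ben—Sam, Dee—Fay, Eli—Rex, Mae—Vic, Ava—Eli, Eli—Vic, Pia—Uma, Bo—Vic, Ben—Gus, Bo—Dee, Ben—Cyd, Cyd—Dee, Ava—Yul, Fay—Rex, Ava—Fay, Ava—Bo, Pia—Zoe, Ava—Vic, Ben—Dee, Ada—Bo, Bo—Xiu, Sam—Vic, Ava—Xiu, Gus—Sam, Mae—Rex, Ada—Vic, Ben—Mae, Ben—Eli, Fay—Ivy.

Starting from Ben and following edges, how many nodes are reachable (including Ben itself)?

16

BFS from Ben visits: Ben, Sam, Mae, Gus, Eli, Dee, Cyd, Bo, Yul, Vic, Ada, Rex, Fay, Ava, Ivy, Xiu
Reachable nodes: 16 of 19 total.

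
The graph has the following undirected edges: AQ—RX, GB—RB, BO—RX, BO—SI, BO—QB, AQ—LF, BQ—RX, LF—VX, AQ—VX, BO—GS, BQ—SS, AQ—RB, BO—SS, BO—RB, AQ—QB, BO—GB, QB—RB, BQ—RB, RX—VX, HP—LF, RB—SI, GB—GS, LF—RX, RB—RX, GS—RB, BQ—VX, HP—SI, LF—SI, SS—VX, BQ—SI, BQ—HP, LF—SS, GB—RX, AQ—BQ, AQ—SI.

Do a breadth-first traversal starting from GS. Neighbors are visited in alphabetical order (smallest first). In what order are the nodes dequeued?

Visit GS; enqueue BO, GB, RB → queue [BO, GB, RB]
Visit BO; enqueue QB, RX, SI, SS → queue [GB, RB, QB, RX, SI, SS]
Visit GB → queue [RB, QB, RX, SI, SS]
Visit RB; enqueue AQ, BQ → queue [QB, RX, SI, SS, AQ, BQ]
Visit QB → queue [RX, SI, SS, AQ, BQ]
Visit RX; enqueue LF, VX → queue [SI, SS, AQ, BQ, LF, VX]
Visit SI; enqueue HP → queue [SS, AQ, BQ, LF, VX, HP]
Visit SS → queue [AQ, BQ, LF, VX, HP]
Visit AQ → queue [BQ, LF, VX, HP]
Visit BQ → queue [LF, VX, HP]
Visit LF → queue [VX, HP]
Visit VX → queue [HP]
Visit HP → queue []

GS BO GB RB QB RX SI SS AQ BQ LF VX HP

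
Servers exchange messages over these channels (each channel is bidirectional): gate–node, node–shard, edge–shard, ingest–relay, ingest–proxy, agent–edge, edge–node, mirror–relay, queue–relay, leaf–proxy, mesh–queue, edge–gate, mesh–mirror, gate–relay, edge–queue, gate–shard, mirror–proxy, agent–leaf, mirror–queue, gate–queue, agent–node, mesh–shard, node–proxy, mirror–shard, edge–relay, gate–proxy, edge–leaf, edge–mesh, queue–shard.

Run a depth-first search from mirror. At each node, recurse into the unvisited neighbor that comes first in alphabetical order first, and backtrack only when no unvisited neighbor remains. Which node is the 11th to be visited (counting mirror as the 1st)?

relay

Visit mirror
mirror → mesh
mesh → edge
edge → agent
agent → leaf
leaf → proxy
proxy → gate
gate → node
node → shard
shard → queue
queue → relay
relay → ingest

Visit order: mirror, mesh, edge, agent, leaf, proxy, gate, node, shard, queue, relay, ingest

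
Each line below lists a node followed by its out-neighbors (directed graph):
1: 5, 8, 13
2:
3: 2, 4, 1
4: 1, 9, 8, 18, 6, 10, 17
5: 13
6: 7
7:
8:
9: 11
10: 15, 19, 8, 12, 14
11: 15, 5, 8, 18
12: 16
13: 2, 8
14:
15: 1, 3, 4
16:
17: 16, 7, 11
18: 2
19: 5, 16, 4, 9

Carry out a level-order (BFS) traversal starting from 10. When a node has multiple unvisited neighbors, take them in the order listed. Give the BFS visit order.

10 -> 15 -> 19 -> 8 -> 12 -> 14 -> 1 -> 3 -> 4 -> 5 -> 16 -> 9 -> 13 -> 2 -> 18 -> 6 -> 17 -> 11 -> 7

Visit 10; enqueue 15, 19, 8, 12, 14 → queue [15, 19, 8, 12, 14]
Visit 15; enqueue 1, 3, 4 → queue [19, 8, 12, 14, 1, 3, 4]
Visit 19; enqueue 5, 16, 9 → queue [8, 12, 14, 1, 3, 4, 5, 16, 9]
Visit 8 → queue [12, 14, 1, 3, 4, 5, 16, 9]
Visit 12 → queue [14, 1, 3, 4, 5, 16, 9]
Visit 14 → queue [1, 3, 4, 5, 16, 9]
Visit 1; enqueue 13 → queue [3, 4, 5, 16, 9, 13]
Visit 3; enqueue 2 → queue [4, 5, 16, 9, 13, 2]
Visit 4; enqueue 18, 6, 17 → queue [5, 16, 9, 13, 2, 18, 6, 17]
Visit 5 → queue [16, 9, 13, 2, 18, 6, 17]
Visit 16 → queue [9, 13, 2, 18, 6, 17]
Visit 9; enqueue 11 → queue [13, 2, 18, 6, 17, 11]
Visit 13 → queue [2, 18, 6, 17, 11]
Visit 2 → queue [18, 6, 17, 11]
Visit 18 → queue [6, 17, 11]
Visit 6; enqueue 7 → queue [17, 11, 7]
Visit 17 → queue [11, 7]
Visit 11 → queue [7]
Visit 7 → queue []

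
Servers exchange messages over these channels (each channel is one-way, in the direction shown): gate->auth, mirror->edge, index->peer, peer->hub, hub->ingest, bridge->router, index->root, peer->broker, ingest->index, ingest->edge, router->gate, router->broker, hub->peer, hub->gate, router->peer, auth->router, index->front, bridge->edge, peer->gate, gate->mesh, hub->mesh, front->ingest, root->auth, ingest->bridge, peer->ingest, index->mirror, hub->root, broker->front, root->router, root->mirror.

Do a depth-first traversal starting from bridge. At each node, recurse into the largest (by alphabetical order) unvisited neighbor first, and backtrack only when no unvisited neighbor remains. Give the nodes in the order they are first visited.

Visit bridge
bridge → router
router → peer
peer → ingest
ingest → index
index → root
root → mirror
mirror → edge
root → auth
index → front
peer → hub
hub → mesh
hub → gate
peer → broker

bridge -> router -> peer -> ingest -> index -> root -> mirror -> edge -> auth -> front -> hub -> mesh -> gate -> broker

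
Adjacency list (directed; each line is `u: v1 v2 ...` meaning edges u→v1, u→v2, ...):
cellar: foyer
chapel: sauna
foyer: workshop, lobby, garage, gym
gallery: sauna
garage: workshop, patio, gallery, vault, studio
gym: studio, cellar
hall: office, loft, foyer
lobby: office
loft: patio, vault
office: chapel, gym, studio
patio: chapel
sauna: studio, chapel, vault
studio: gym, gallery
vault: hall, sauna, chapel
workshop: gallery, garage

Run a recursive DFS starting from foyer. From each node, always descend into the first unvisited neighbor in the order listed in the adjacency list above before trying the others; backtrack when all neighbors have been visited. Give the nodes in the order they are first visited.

Visit foyer
foyer → workshop
workshop → gallery
gallery → sauna
sauna → studio
studio → gym
gym → cellar
sauna → chapel
sauna → vault
vault → hall
hall → office
hall → loft
loft → patio
workshop → garage
foyer → lobby

foyer workshop gallery sauna studio gym cellar chapel vault hall office loft patio garage lobby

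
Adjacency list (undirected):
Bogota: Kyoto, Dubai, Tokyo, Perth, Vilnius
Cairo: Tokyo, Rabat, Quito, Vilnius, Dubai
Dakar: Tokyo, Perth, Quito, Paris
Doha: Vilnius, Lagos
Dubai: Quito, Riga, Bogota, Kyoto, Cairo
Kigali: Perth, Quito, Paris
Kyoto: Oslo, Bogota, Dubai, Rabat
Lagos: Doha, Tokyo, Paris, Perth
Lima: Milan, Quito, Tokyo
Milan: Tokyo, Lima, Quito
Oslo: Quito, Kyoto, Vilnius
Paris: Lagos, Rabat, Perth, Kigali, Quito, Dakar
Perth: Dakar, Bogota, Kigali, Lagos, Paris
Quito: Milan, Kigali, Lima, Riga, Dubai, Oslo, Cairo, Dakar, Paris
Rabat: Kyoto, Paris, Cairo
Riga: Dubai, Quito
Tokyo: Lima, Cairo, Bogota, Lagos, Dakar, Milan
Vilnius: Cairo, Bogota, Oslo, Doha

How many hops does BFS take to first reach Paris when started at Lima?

2

Level 0: Lima
Level 1: Milan, Quito, Tokyo
Level 2: Bogota, Cairo, Dakar, Dubai, Kigali, Lagos, Oslo, Paris, Riga
Level 3: Doha, Kyoto, Perth, Rabat, Vilnius
Paris first appears at level 2.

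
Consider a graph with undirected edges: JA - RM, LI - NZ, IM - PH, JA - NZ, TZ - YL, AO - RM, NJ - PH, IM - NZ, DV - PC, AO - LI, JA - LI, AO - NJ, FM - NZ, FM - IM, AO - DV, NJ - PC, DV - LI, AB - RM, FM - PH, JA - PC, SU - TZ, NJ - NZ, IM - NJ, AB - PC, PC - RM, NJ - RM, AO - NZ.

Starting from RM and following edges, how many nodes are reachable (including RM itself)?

12

BFS from RM visits: RM, AB, AO, JA, NJ, PC, DV, LI, NZ, IM, PH, FM
Reachable nodes: 12 of 15 total.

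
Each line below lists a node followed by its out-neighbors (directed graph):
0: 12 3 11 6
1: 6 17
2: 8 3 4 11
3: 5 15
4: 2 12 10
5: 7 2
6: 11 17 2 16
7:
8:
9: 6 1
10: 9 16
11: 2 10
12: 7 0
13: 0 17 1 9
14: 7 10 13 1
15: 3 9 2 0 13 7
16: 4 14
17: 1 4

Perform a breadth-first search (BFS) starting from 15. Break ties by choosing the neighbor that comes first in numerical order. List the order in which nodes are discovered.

15 → 0 → 2 → 3 → 7 → 9 → 13 → 6 → 11 → 12 → 4 → 8 → 5 → 1 → 17 → 16 → 10 → 14

Visit 15; enqueue 0, 2, 3, 7, 9, 13 → queue [0, 2, 3, 7, 9, 13]
Visit 0; enqueue 6, 11, 12 → queue [2, 3, 7, 9, 13, 6, 11, 12]
Visit 2; enqueue 4, 8 → queue [3, 7, 9, 13, 6, 11, 12, 4, 8]
Visit 3; enqueue 5 → queue [7, 9, 13, 6, 11, 12, 4, 8, 5]
Visit 7 → queue [9, 13, 6, 11, 12, 4, 8, 5]
Visit 9; enqueue 1 → queue [13, 6, 11, 12, 4, 8, 5, 1]
Visit 13; enqueue 17 → queue [6, 11, 12, 4, 8, 5, 1, 17]
Visit 6; enqueue 16 → queue [11, 12, 4, 8, 5, 1, 17, 16]
Visit 11; enqueue 10 → queue [12, 4, 8, 5, 1, 17, 16, 10]
Visit 12 → queue [4, 8, 5, 1, 17, 16, 10]
Visit 4 → queue [8, 5, 1, 17, 16, 10]
Visit 8 → queue [5, 1, 17, 16, 10]
Visit 5 → queue [1, 17, 16, 10]
Visit 1 → queue [17, 16, 10]
Visit 17 → queue [16, 10]
Visit 16; enqueue 14 → queue [10, 14]
Visit 10 → queue [14]
Visit 14 → queue []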